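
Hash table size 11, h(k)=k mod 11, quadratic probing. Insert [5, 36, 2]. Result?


Insertions: 5->slot 5; 36->slot 3; 2->slot 2
Table: [None, None, 2, 36, None, 5, None, None, None, None, None]


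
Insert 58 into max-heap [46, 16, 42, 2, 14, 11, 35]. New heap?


Append 58: [46, 16, 42, 2, 14, 11, 35, 58]
Bubble up: swap idx 7(58) with idx 3(2); swap idx 3(58) with idx 1(16); swap idx 1(58) with idx 0(46)
Result: [58, 46, 42, 16, 14, 11, 35, 2]


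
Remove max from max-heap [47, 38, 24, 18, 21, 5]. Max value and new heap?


Max = 47
Replace root with last, heapify down
Resulting heap: [38, 21, 24, 18, 5]


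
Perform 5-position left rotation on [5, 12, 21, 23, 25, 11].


Left rotate by 5: [11, 5, 12, 21, 23, 25]


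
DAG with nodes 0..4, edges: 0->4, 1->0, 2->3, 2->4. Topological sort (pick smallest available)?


Kahn's algorithm, process smallest node first
Order: [1, 0, 2, 3, 4]


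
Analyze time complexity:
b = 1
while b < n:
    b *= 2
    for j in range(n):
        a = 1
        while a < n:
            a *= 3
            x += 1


Per nesting level: O(log n) * O(n) * O(log n) = O(n (log n)^2)
Complexity: O(n (log n)^2)


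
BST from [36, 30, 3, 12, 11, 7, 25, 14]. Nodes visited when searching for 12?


BST root = 36
Search for 12: compare at each node
Path: [36, 30, 3, 12]


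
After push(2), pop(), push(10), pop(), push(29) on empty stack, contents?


push(2) -> [2]
pop() returns 2 -> []
push(10) -> [10]
pop() returns 10 -> []
push(29) -> [29]
Final stack (bottom to top): [29]


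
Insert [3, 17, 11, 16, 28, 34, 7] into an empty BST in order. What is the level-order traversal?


Root = 3; build tree by BST insertion.
Level-Order traversal: [3, 17, 11, 28, 7, 16, 34]


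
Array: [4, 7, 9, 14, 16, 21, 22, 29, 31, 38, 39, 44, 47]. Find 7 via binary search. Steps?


Search for 7:
[0,12] mid=6 arr[6]=22
[0,5] mid=2 arr[2]=9
[0,1] mid=0 arr[0]=4
[1,1] mid=1 arr[1]=7
Total: 4 comparisons


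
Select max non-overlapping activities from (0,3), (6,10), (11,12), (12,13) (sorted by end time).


Greedy: pick earliest-ending, then skip overlaps.
Selected (4 activities): [(0, 3), (6, 10), (11, 12), (12, 13)]


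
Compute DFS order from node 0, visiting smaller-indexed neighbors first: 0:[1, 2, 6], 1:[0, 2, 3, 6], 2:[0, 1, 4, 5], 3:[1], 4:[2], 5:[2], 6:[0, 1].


DFS stack-based: start with [0]
Visit order: [0, 1, 2, 4, 5, 3, 6]


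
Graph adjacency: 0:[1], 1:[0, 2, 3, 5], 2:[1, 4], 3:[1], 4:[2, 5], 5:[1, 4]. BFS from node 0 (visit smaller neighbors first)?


BFS queue: start with [0]
Visit order: [0, 1, 2, 3, 5, 4]


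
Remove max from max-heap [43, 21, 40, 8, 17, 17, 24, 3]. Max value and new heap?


Max = 43
Replace root with last, heapify down
Resulting heap: [40, 21, 24, 8, 17, 17, 3]


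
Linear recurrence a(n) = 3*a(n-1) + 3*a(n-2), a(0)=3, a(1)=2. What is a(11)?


Build bottom-up:
...a(9)=154467, a(10)=585630, a(11)=3*585630+3*154467=2220291


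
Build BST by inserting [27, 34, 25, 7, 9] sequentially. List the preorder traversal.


Root = 27; build tree by BST insertion.
Preorder traversal: [27, 25, 7, 9, 34]


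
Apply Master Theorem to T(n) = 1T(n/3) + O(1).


a=1, b=3, c=0. log_3(1)=0 = c=0. Case 2: O(n^c log n) = O(log n)
Complexity: O(log n)


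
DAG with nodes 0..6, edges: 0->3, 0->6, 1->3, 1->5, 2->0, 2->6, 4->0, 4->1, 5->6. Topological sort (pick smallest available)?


Kahn's algorithm, process smallest node first
Order: [2, 4, 0, 1, 3, 5, 6]


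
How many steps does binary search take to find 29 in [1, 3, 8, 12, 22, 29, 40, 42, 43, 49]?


Search for 29:
[0,9] mid=4 arr[4]=22
[5,9] mid=7 arr[7]=42
[5,6] mid=5 arr[5]=29
Total: 3 comparisons


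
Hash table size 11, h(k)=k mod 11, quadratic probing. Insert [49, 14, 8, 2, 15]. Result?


Insertions: 49->slot 5; 14->slot 3; 8->slot 8; 2->slot 2; 15->slot 4
Table: [None, None, 2, 14, 15, 49, None, None, 8, None, None]


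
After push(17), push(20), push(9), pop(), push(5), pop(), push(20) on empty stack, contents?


push(17) -> [17]
push(20) -> [17, 20]
push(9) -> [17, 20, 9]
pop() returns 9 -> [17, 20]
push(5) -> [17, 20, 5]
pop() returns 5 -> [17, 20]
push(20) -> [17, 20, 20]
Final stack (bottom to top): [17, 20, 20]


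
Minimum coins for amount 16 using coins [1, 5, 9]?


dp[0]=0; dp[i]=1+min(dp[i-c] for c in coins)
...dp[11]=3, dp[12]=4, dp[13]=5, dp[14]=2, dp[15]=3, dp[16]=4
Minimum coins for 16 = 4


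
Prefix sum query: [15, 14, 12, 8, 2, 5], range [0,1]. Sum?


Prefix sums: [0, 15, 29, 41, 49, 51, 56]
Sum[0..1] = prefix[2] - prefix[0] = 29 - 0 = 29


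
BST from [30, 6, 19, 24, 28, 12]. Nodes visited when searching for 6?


BST root = 30
Search for 6: compare at each node
Path: [30, 6]


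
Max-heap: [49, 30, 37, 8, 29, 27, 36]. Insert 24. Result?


Append 24: [49, 30, 37, 8, 29, 27, 36, 24]
Bubble up: swap idx 7(24) with idx 3(8)
Result: [49, 30, 37, 24, 29, 27, 36, 8]


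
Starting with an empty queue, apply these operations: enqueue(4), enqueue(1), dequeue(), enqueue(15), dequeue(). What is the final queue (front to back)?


enqueue(4) -> [4]
enqueue(1) -> [4, 1]
dequeue() returns 4 -> [1]
enqueue(15) -> [1, 15]
dequeue() returns 1 -> [15]
Final queue (front to back): [15]


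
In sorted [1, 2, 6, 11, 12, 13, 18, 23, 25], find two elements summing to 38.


Two pointers: lo=0, hi=8
Found pair: (13, 25) summing to 38


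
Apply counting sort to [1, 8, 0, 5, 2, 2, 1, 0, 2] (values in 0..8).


Count array: [2, 2, 3, 0, 0, 1, 0, 0, 1]
Reconstruct: [0, 0, 1, 1, 2, 2, 2, 5, 8]


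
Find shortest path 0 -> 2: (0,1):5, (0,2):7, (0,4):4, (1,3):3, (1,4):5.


Dijkstra from 0:
Distances: {0: 0, 1: 5, 2: 7, 3: 8, 4: 4}
Shortest distance to 2 = 7, path = [0, 2]


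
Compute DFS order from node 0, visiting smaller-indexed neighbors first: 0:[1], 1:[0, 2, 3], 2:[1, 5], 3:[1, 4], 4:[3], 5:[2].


DFS stack-based: start with [0]
Visit order: [0, 1, 2, 5, 3, 4]


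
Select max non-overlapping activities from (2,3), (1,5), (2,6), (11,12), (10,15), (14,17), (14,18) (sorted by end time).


Greedy: pick earliest-ending, then skip overlaps.
Selected (3 activities): [(2, 3), (11, 12), (14, 17)]


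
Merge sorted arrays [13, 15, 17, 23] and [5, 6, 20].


Compare heads, take smaller each step.
Merged: [5, 6, 13, 15, 17, 20, 23]


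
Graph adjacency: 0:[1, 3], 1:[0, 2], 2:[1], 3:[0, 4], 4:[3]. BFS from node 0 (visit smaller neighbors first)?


BFS queue: start with [0]
Visit order: [0, 1, 3, 2, 4]


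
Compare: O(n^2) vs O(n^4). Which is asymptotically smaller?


quadratic grows slower than quartic
O(n^2) is asymptotically smaller; O(n^4) grows faster


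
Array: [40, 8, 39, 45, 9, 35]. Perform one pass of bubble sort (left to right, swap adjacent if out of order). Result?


After one pass: [8, 39, 40, 9, 35, 45]


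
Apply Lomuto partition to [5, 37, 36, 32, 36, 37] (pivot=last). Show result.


Elements <= 37 go left of pivot.
Result: [5, 37, 36, 32, 36, 37], pivot at index 5


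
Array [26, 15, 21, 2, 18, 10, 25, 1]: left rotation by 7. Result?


Left rotate by 7: [1, 26, 15, 21, 2, 18, 10, 25]


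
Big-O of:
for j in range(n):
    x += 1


Per nesting level: O(n) = O(n)
Complexity: O(n)


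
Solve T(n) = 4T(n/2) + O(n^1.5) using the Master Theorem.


a=4, b=2, c=1.5. log_2(4)=2 > c=1.5. Case 1: O(n^log_b(a)) = O(n^2)
Complexity: O(n^2)


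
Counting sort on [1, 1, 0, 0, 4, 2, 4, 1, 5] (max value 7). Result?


Count array: [2, 3, 1, 0, 2, 1, 0, 0]
Reconstruct: [0, 0, 1, 1, 1, 2, 4, 4, 5]


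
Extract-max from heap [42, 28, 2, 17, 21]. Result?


Max = 42
Replace root with last, heapify down
Resulting heap: [28, 21, 2, 17]


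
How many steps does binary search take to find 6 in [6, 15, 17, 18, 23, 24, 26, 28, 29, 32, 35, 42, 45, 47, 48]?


Search for 6:
[0,14] mid=7 arr[7]=28
[0,6] mid=3 arr[3]=18
[0,2] mid=1 arr[1]=15
[0,0] mid=0 arr[0]=6
Total: 4 comparisons


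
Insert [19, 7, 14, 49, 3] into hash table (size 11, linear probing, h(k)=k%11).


Insertions: 19->slot 8; 7->slot 7; 14->slot 3; 49->slot 5; 3->slot 4
Table: [None, None, None, 14, 3, 49, None, 7, 19, None, None]


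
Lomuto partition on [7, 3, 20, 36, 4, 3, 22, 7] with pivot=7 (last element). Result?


Elements <= 7 go left of pivot.
Result: [7, 3, 4, 3, 7, 36, 22, 20], pivot at index 4


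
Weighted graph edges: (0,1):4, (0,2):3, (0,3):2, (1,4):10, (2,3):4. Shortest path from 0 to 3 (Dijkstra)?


Dijkstra from 0:
Distances: {0: 0, 1: 4, 2: 3, 3: 2, 4: 14}
Shortest distance to 3 = 2, path = [0, 3]


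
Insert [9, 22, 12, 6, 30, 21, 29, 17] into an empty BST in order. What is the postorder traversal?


Root = 9; build tree by BST insertion.
Postorder traversal: [6, 17, 21, 12, 29, 30, 22, 9]


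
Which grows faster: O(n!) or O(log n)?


logarithmic grows slower than factorial
O(log n) is asymptotically smaller; O(n!) grows faster


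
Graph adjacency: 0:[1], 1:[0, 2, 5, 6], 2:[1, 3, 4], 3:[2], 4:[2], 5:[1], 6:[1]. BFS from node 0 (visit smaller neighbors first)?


BFS queue: start with [0]
Visit order: [0, 1, 2, 5, 6, 3, 4]


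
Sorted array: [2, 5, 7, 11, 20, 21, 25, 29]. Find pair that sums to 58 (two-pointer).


Two pointers: lo=0, hi=7
No pair sums to 58


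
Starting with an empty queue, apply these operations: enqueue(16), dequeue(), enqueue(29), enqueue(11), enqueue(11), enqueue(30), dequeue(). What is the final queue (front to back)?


enqueue(16) -> [16]
dequeue() returns 16 -> []
enqueue(29) -> [29]
enqueue(11) -> [29, 11]
enqueue(11) -> [29, 11, 11]
enqueue(30) -> [29, 11, 11, 30]
dequeue() returns 29 -> [11, 11, 30]
Final queue (front to back): [11, 11, 30]


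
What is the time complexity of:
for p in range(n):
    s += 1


Per nesting level: O(n) = O(n)
Complexity: O(n)


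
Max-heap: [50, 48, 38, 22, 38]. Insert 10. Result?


Append 10: [50, 48, 38, 22, 38, 10]
Bubble up: no swaps needed
Result: [50, 48, 38, 22, 38, 10]


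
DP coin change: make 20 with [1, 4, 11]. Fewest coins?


dp[0]=0; dp[i]=1+min(dp[i-c] for c in coins)
...dp[15]=2, dp[16]=3, dp[17]=4, dp[18]=5, dp[19]=3, dp[20]=4
Minimum coins for 20 = 4


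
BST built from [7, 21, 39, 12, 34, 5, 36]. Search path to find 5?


BST root = 7
Search for 5: compare at each node
Path: [7, 5]


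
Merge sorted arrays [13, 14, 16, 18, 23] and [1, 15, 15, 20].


Compare heads, take smaller each step.
Merged: [1, 13, 14, 15, 15, 16, 18, 20, 23]


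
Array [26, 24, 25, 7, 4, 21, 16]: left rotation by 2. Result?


Left rotate by 2: [25, 7, 4, 21, 16, 26, 24]


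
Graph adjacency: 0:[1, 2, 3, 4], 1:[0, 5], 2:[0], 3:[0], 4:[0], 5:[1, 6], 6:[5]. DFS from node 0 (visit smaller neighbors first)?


DFS stack-based: start with [0]
Visit order: [0, 1, 5, 6, 2, 3, 4]


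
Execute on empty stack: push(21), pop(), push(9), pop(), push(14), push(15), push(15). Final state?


push(21) -> [21]
pop() returns 21 -> []
push(9) -> [9]
pop() returns 9 -> []
push(14) -> [14]
push(15) -> [14, 15]
push(15) -> [14, 15, 15]
Final stack (bottom to top): [14, 15, 15]


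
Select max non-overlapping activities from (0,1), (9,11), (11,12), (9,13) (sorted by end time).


Greedy: pick earliest-ending, then skip overlaps.
Selected (3 activities): [(0, 1), (9, 11), (11, 12)]


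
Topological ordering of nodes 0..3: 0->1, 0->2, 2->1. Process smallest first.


Kahn's algorithm, process smallest node first
Order: [0, 2, 1, 3]


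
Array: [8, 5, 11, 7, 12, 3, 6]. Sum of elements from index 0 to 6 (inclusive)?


Prefix sums: [0, 8, 13, 24, 31, 43, 46, 52]
Sum[0..6] = prefix[7] - prefix[0] = 52 - 0 = 52


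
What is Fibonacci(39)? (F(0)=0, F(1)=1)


F(n)=F(n-1)+F(n-2)
...F(37)=24157817, F(38)=39088169, F(39)=63245986


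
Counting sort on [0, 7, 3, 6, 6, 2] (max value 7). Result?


Count array: [1, 0, 1, 1, 0, 0, 2, 1]
Reconstruct: [0, 2, 3, 6, 6, 7]


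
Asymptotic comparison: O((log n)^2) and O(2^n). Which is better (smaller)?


polylogarithmic grows slower than exponential
O((log n)^2) is asymptotically smaller; O(2^n) grows faster


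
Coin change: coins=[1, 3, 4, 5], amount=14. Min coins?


dp[0]=0; dp[i]=1+min(dp[i-c] for c in coins)
...dp[9]=2, dp[10]=2, dp[11]=3, dp[12]=3, dp[13]=3, dp[14]=3
Minimum coins for 14 = 3


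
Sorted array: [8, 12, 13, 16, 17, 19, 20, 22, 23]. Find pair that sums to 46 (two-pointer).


Two pointers: lo=0, hi=8
No pair sums to 46


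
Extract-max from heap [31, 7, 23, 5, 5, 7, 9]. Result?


Max = 31
Replace root with last, heapify down
Resulting heap: [23, 7, 9, 5, 5, 7]


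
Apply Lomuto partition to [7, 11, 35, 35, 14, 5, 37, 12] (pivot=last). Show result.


Elements <= 12 go left of pivot.
Result: [7, 11, 5, 12, 14, 35, 37, 35], pivot at index 3


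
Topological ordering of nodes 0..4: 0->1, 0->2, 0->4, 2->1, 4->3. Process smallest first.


Kahn's algorithm, process smallest node first
Order: [0, 2, 1, 4, 3]


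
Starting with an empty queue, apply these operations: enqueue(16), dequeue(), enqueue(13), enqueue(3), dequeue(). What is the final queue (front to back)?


enqueue(16) -> [16]
dequeue() returns 16 -> []
enqueue(13) -> [13]
enqueue(3) -> [13, 3]
dequeue() returns 13 -> [3]
Final queue (front to back): [3]


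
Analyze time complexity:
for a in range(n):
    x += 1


Per nesting level: O(n) = O(n)
Complexity: O(n)


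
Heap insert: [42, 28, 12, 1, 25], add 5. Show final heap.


Append 5: [42, 28, 12, 1, 25, 5]
Bubble up: no swaps needed
Result: [42, 28, 12, 1, 25, 5]


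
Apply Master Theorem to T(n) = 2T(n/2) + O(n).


a=2, b=2, c=1. log_2(2)=1 = c=1. Case 2: O(n^c log n) = O(n log n)
Complexity: O(n log n)


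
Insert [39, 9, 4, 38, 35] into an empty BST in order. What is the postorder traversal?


Root = 39; build tree by BST insertion.
Postorder traversal: [4, 35, 38, 9, 39]


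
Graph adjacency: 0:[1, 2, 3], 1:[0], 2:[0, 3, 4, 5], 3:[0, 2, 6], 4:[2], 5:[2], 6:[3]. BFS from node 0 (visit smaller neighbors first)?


BFS queue: start with [0]
Visit order: [0, 1, 2, 3, 4, 5, 6]


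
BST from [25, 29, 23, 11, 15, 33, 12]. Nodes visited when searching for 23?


BST root = 25
Search for 23: compare at each node
Path: [25, 23]


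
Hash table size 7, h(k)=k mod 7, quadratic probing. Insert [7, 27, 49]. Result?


Insertions: 7->slot 0; 27->slot 6; 49->slot 1
Table: [7, 49, None, None, None, None, 27]


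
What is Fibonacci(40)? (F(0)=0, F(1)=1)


F(n)=F(n-1)+F(n-2)
...F(38)=39088169, F(39)=63245986, F(40)=102334155


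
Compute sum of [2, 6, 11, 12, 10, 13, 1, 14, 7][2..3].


Prefix sums: [0, 2, 8, 19, 31, 41, 54, 55, 69, 76]
Sum[2..3] = prefix[4] - prefix[2] = 31 - 8 = 23


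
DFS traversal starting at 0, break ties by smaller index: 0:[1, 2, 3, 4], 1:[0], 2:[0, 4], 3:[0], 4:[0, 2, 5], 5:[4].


DFS stack-based: start with [0]
Visit order: [0, 1, 2, 4, 5, 3]


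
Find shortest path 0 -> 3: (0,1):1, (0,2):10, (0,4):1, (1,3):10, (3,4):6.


Dijkstra from 0:
Distances: {0: 0, 1: 1, 2: 10, 3: 7, 4: 1}
Shortest distance to 3 = 7, path = [0, 4, 3]


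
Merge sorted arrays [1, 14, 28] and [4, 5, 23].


Compare heads, take smaller each step.
Merged: [1, 4, 5, 14, 23, 28]


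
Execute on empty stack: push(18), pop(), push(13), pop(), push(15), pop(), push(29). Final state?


push(18) -> [18]
pop() returns 18 -> []
push(13) -> [13]
pop() returns 13 -> []
push(15) -> [15]
pop() returns 15 -> []
push(29) -> [29]
Final stack (bottom to top): [29]


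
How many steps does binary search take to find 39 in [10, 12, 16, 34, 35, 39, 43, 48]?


Search for 39:
[0,7] mid=3 arr[3]=34
[4,7] mid=5 arr[5]=39
Total: 2 comparisons


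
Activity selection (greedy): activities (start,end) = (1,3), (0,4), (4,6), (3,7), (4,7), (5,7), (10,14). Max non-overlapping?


Greedy: pick earliest-ending, then skip overlaps.
Selected (3 activities): [(1, 3), (4, 6), (10, 14)]


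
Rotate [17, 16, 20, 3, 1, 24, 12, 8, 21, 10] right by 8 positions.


Right rotate by 8: [20, 3, 1, 24, 12, 8, 21, 10, 17, 16]


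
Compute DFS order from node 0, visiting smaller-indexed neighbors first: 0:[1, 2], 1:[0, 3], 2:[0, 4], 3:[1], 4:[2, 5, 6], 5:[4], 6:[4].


DFS stack-based: start with [0]
Visit order: [0, 1, 3, 2, 4, 5, 6]


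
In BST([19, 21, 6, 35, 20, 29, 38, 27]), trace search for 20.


BST root = 19
Search for 20: compare at each node
Path: [19, 21, 20]


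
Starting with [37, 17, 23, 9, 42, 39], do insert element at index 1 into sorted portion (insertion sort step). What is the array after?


After one pass: [17, 37, 23, 9, 42, 39]


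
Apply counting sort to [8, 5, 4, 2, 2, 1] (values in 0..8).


Count array: [0, 1, 2, 0, 1, 1, 0, 0, 1]
Reconstruct: [1, 2, 2, 4, 5, 8]


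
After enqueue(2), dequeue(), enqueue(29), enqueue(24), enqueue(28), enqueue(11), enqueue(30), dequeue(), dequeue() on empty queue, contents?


enqueue(2) -> [2]
dequeue() returns 2 -> []
enqueue(29) -> [29]
enqueue(24) -> [29, 24]
enqueue(28) -> [29, 24, 28]
enqueue(11) -> [29, 24, 28, 11]
enqueue(30) -> [29, 24, 28, 11, 30]
dequeue() returns 29 -> [24, 28, 11, 30]
dequeue() returns 24 -> [28, 11, 30]
Final queue (front to back): [28, 11, 30]


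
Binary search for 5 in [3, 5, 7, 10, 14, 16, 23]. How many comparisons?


Search for 5:
[0,6] mid=3 arr[3]=10
[0,2] mid=1 arr[1]=5
Total: 2 comparisons


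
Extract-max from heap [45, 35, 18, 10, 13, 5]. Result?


Max = 45
Replace root with last, heapify down
Resulting heap: [35, 13, 18, 10, 5]


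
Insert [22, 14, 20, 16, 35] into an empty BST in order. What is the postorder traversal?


Root = 22; build tree by BST insertion.
Postorder traversal: [16, 20, 14, 35, 22]


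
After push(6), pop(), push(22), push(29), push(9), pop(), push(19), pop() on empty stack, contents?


push(6) -> [6]
pop() returns 6 -> []
push(22) -> [22]
push(29) -> [22, 29]
push(9) -> [22, 29, 9]
pop() returns 9 -> [22, 29]
push(19) -> [22, 29, 19]
pop() returns 19 -> [22, 29]
Final stack (bottom to top): [22, 29]


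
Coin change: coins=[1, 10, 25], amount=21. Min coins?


dp[0]=0; dp[i]=1+min(dp[i-c] for c in coins)
...dp[16]=7, dp[17]=8, dp[18]=9, dp[19]=10, dp[20]=2, dp[21]=3
Minimum coins for 21 = 3


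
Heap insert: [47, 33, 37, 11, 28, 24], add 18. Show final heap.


Append 18: [47, 33, 37, 11, 28, 24, 18]
Bubble up: no swaps needed
Result: [47, 33, 37, 11, 28, 24, 18]


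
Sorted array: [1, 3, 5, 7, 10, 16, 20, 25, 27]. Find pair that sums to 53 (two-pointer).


Two pointers: lo=0, hi=8
No pair sums to 53


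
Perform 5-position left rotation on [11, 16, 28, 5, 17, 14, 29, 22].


Left rotate by 5: [14, 29, 22, 11, 16, 28, 5, 17]


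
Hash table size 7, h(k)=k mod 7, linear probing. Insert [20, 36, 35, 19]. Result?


Insertions: 20->slot 6; 36->slot 1; 35->slot 0; 19->slot 5
Table: [35, 36, None, None, None, 19, 20]


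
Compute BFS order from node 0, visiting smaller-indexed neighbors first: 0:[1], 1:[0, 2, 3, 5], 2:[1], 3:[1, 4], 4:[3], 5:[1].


BFS queue: start with [0]
Visit order: [0, 1, 2, 3, 5, 4]


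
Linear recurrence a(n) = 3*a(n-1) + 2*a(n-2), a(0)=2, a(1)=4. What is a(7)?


Build bottom-up:
...a(5)=712, a(6)=2536, a(7)=3*2536+2*712=9032


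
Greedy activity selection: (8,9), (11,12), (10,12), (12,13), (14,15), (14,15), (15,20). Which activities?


Greedy: pick earliest-ending, then skip overlaps.
Selected (5 activities): [(8, 9), (11, 12), (12, 13), (14, 15), (15, 20)]


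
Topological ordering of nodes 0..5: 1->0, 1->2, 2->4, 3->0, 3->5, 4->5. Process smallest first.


Kahn's algorithm, process smallest node first
Order: [1, 2, 3, 0, 4, 5]


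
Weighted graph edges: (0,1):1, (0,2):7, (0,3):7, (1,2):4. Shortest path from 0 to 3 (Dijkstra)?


Dijkstra from 0:
Distances: {0: 0, 1: 1, 2: 5, 3: 7}
Shortest distance to 3 = 7, path = [0, 3]


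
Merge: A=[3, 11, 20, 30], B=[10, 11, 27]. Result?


Compare heads, take smaller each step.
Merged: [3, 10, 11, 11, 20, 27, 30]


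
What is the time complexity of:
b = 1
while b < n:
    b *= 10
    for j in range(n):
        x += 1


Per nesting level: O(log n) * O(n) = O(n log n)
Complexity: O(n log n)


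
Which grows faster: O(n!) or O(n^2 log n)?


n^2 log n grows slower than factorial
O(n^2 log n) is asymptotically smaller; O(n!) grows faster


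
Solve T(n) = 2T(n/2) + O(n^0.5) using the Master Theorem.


a=2, b=2, c=0.5. log_2(2)=1 > c=0.5. Case 1: O(n^log_b(a)) = O(n)
Complexity: O(n)


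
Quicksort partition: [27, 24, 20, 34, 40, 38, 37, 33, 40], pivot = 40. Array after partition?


Elements <= 40 go left of pivot.
Result: [27, 24, 20, 34, 40, 38, 37, 33, 40], pivot at index 8


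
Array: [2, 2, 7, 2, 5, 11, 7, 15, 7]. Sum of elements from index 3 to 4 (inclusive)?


Prefix sums: [0, 2, 4, 11, 13, 18, 29, 36, 51, 58]
Sum[3..4] = prefix[5] - prefix[3] = 18 - 11 = 7


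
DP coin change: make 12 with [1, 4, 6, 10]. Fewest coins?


dp[0]=0; dp[i]=1+min(dp[i-c] for c in coins)
...dp[7]=2, dp[8]=2, dp[9]=3, dp[10]=1, dp[11]=2, dp[12]=2
Minimum coins for 12 = 2


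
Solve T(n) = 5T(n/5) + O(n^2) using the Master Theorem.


a=5, b=5, c=2. log_5(5)=1 < c=2. Case 3: O(n^c) = O(n^2)
Complexity: O(n^2)


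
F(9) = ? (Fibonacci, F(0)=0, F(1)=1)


F(n)=F(n-1)+F(n-2)
...F(7)=13, F(8)=21, F(9)=34


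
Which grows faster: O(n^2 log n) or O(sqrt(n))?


sublinear grows slower than n^2 log n
O(sqrt(n)) is asymptotically smaller; O(n^2 log n) grows faster


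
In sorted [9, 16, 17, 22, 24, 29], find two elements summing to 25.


Two pointers: lo=0, hi=5
Found pair: (9, 16) summing to 25


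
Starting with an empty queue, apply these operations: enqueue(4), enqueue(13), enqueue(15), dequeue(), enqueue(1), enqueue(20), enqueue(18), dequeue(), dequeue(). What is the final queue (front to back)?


enqueue(4) -> [4]
enqueue(13) -> [4, 13]
enqueue(15) -> [4, 13, 15]
dequeue() returns 4 -> [13, 15]
enqueue(1) -> [13, 15, 1]
enqueue(20) -> [13, 15, 1, 20]
enqueue(18) -> [13, 15, 1, 20, 18]
dequeue() returns 13 -> [15, 1, 20, 18]
dequeue() returns 15 -> [1, 20, 18]
Final queue (front to back): [1, 20, 18]


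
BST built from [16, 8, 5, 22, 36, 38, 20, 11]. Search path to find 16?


BST root = 16
Search for 16: compare at each node
Path: [16]


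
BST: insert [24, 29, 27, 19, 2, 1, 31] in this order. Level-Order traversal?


Root = 24; build tree by BST insertion.
Level-Order traversal: [24, 19, 29, 2, 27, 31, 1]


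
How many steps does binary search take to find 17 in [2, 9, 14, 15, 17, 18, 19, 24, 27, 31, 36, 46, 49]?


Search for 17:
[0,12] mid=6 arr[6]=19
[0,5] mid=2 arr[2]=14
[3,5] mid=4 arr[4]=17
Total: 3 comparisons


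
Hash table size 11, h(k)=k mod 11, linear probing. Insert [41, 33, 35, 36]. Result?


Insertions: 41->slot 8; 33->slot 0; 35->slot 2; 36->slot 3
Table: [33, None, 35, 36, None, None, None, None, 41, None, None]


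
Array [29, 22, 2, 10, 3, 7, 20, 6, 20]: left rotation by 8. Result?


Left rotate by 8: [20, 29, 22, 2, 10, 3, 7, 20, 6]


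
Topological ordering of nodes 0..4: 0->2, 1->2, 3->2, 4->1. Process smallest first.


Kahn's algorithm, process smallest node first
Order: [0, 3, 4, 1, 2]


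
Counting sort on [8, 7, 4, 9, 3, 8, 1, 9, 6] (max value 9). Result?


Count array: [0, 1, 0, 1, 1, 0, 1, 1, 2, 2]
Reconstruct: [1, 3, 4, 6, 7, 8, 8, 9, 9]


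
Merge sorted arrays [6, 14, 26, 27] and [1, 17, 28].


Compare heads, take smaller each step.
Merged: [1, 6, 14, 17, 26, 27, 28]


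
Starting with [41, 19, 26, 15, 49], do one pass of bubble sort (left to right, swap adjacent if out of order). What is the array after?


After one pass: [19, 26, 15, 41, 49]


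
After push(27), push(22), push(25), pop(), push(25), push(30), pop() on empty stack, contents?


push(27) -> [27]
push(22) -> [27, 22]
push(25) -> [27, 22, 25]
pop() returns 25 -> [27, 22]
push(25) -> [27, 22, 25]
push(30) -> [27, 22, 25, 30]
pop() returns 30 -> [27, 22, 25]
Final stack (bottom to top): [27, 22, 25]


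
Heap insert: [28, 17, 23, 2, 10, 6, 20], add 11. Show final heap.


Append 11: [28, 17, 23, 2, 10, 6, 20, 11]
Bubble up: swap idx 7(11) with idx 3(2)
Result: [28, 17, 23, 11, 10, 6, 20, 2]


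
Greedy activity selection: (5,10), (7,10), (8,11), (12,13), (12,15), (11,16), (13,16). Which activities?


Greedy: pick earliest-ending, then skip overlaps.
Selected (3 activities): [(5, 10), (12, 13), (13, 16)]


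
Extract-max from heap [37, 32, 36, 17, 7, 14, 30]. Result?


Max = 37
Replace root with last, heapify down
Resulting heap: [36, 32, 30, 17, 7, 14]


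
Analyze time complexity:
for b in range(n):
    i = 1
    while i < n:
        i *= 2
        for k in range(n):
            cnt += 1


Per nesting level: O(n) * O(log n) * O(n) = O(n^2 log n)
Complexity: O(n^2 log n)


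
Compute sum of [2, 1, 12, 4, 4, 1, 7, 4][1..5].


Prefix sums: [0, 2, 3, 15, 19, 23, 24, 31, 35]
Sum[1..5] = prefix[6] - prefix[1] = 24 - 2 = 22


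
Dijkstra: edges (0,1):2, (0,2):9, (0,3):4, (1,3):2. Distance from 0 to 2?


Dijkstra from 0:
Distances: {0: 0, 1: 2, 2: 9, 3: 4}
Shortest distance to 2 = 9, path = [0, 2]


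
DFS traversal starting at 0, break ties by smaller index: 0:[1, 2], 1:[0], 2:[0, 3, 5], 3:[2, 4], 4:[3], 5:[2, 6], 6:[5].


DFS stack-based: start with [0]
Visit order: [0, 1, 2, 3, 4, 5, 6]


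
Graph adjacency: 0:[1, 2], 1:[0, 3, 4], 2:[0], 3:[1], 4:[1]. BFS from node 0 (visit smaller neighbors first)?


BFS queue: start with [0]
Visit order: [0, 1, 2, 3, 4]


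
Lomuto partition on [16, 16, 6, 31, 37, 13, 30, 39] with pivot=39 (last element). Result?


Elements <= 39 go left of pivot.
Result: [16, 16, 6, 31, 37, 13, 30, 39], pivot at index 7


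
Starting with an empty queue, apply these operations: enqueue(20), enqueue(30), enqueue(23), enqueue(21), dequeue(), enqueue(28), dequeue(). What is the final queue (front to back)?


enqueue(20) -> [20]
enqueue(30) -> [20, 30]
enqueue(23) -> [20, 30, 23]
enqueue(21) -> [20, 30, 23, 21]
dequeue() returns 20 -> [30, 23, 21]
enqueue(28) -> [30, 23, 21, 28]
dequeue() returns 30 -> [23, 21, 28]
Final queue (front to back): [23, 21, 28]


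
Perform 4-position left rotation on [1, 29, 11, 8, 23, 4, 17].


Left rotate by 4: [23, 4, 17, 1, 29, 11, 8]


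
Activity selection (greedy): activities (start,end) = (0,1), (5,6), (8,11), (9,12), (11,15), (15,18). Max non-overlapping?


Greedy: pick earliest-ending, then skip overlaps.
Selected (5 activities): [(0, 1), (5, 6), (8, 11), (11, 15), (15, 18)]


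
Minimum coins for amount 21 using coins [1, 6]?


dp[0]=0; dp[i]=1+min(dp[i-c] for c in coins)
...dp[16]=6, dp[17]=7, dp[18]=3, dp[19]=4, dp[20]=5, dp[21]=6
Minimum coins for 21 = 6


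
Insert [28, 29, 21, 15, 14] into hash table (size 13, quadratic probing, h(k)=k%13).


Insertions: 28->slot 2; 29->slot 3; 21->slot 8; 15->slot 6; 14->slot 1
Table: [None, 14, 28, 29, None, None, 15, None, 21, None, None, None, None]


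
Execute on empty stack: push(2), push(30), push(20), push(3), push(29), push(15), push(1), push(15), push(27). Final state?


push(2) -> [2]
push(30) -> [2, 30]
push(20) -> [2, 30, 20]
push(3) -> [2, 30, 20, 3]
push(29) -> [2, 30, 20, 3, 29]
push(15) -> [2, 30, 20, 3, 29, 15]
push(1) -> [2, 30, 20, 3, 29, 15, 1]
push(15) -> [2, 30, 20, 3, 29, 15, 1, 15]
push(27) -> [2, 30, 20, 3, 29, 15, 1, 15, 27]
Final stack (bottom to top): [2, 30, 20, 3, 29, 15, 1, 15, 27]


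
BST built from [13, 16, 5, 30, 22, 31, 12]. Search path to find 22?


BST root = 13
Search for 22: compare at each node
Path: [13, 16, 30, 22]


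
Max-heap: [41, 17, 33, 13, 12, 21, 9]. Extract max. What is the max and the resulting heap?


Max = 41
Replace root with last, heapify down
Resulting heap: [33, 17, 21, 13, 12, 9]


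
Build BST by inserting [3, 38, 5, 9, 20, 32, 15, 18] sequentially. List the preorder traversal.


Root = 3; build tree by BST insertion.
Preorder traversal: [3, 38, 5, 9, 20, 15, 18, 32]


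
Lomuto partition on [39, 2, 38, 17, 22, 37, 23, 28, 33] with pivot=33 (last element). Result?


Elements <= 33 go left of pivot.
Result: [2, 17, 22, 23, 28, 33, 39, 38, 37], pivot at index 5


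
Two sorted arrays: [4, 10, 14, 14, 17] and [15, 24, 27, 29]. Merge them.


Compare heads, take smaller each step.
Merged: [4, 10, 14, 14, 15, 17, 24, 27, 29]


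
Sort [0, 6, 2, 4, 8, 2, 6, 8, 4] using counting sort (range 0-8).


Count array: [1, 0, 2, 0, 2, 0, 2, 0, 2]
Reconstruct: [0, 2, 2, 4, 4, 6, 6, 8, 8]


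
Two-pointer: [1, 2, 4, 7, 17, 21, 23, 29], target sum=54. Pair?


Two pointers: lo=0, hi=7
No pair sums to 54


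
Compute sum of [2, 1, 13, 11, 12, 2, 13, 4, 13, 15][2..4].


Prefix sums: [0, 2, 3, 16, 27, 39, 41, 54, 58, 71, 86]
Sum[2..4] = prefix[5] - prefix[2] = 39 - 3 = 36


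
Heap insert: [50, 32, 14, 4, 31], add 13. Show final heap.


Append 13: [50, 32, 14, 4, 31, 13]
Bubble up: no swaps needed
Result: [50, 32, 14, 4, 31, 13]


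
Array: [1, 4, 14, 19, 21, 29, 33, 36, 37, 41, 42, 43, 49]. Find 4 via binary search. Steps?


Search for 4:
[0,12] mid=6 arr[6]=33
[0,5] mid=2 arr[2]=14
[0,1] mid=0 arr[0]=1
[1,1] mid=1 arr[1]=4
Total: 4 comparisons


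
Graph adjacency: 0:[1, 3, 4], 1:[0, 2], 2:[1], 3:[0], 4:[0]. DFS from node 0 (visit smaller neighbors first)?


DFS stack-based: start with [0]
Visit order: [0, 1, 2, 3, 4]


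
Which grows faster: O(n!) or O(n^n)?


factorial grows slower than n^n
O(n!) is asymptotically smaller; O(n^n) grows faster


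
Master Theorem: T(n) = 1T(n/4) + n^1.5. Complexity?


a=1, b=4, c=1.5. log_4(1)=0 < c=1.5. Case 3: O(n^c) = O(n^1.500)
Complexity: O(n^1.500)


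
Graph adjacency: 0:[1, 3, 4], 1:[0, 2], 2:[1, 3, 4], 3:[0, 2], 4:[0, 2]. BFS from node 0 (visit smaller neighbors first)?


BFS queue: start with [0]
Visit order: [0, 1, 3, 4, 2]


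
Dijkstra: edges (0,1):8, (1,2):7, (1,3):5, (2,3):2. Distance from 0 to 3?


Dijkstra from 0:
Distances: {0: 0, 1: 8, 2: 15, 3: 13}
Shortest distance to 3 = 13, path = [0, 1, 3]


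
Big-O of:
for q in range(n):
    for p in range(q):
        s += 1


Per nesting level: O(n) * O(n) [triangular over q] = O(n^2)
Complexity: O(n^2)


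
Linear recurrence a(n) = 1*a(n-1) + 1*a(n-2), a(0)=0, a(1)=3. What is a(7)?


Build bottom-up:
...a(5)=15, a(6)=24, a(7)=1*24+1*15=39


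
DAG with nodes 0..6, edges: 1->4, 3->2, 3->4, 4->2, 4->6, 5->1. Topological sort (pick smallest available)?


Kahn's algorithm, process smallest node first
Order: [0, 3, 5, 1, 4, 2, 6]


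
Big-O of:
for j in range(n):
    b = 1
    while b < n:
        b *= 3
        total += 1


Per nesting level: O(n) * O(log n) = O(n log n)
Complexity: O(n log n)


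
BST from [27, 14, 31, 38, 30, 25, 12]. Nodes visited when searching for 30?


BST root = 27
Search for 30: compare at each node
Path: [27, 31, 30]


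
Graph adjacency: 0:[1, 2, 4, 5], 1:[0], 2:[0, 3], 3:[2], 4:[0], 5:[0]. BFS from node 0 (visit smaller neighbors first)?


BFS queue: start with [0]
Visit order: [0, 1, 2, 4, 5, 3]


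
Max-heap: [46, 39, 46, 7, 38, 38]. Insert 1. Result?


Append 1: [46, 39, 46, 7, 38, 38, 1]
Bubble up: no swaps needed
Result: [46, 39, 46, 7, 38, 38, 1]


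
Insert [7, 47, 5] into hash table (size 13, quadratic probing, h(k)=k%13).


Insertions: 7->slot 7; 47->slot 8; 5->slot 5
Table: [None, None, None, None, None, 5, None, 7, 47, None, None, None, None]


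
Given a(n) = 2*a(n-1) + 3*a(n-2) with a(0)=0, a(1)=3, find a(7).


Build bottom-up:
...a(5)=183, a(6)=546, a(7)=2*546+3*183=1641


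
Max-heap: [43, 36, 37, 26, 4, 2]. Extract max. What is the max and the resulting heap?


Max = 43
Replace root with last, heapify down
Resulting heap: [37, 36, 2, 26, 4]


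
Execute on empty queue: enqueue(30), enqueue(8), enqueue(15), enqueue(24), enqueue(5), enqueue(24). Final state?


enqueue(30) -> [30]
enqueue(8) -> [30, 8]
enqueue(15) -> [30, 8, 15]
enqueue(24) -> [30, 8, 15, 24]
enqueue(5) -> [30, 8, 15, 24, 5]
enqueue(24) -> [30, 8, 15, 24, 5, 24]
Final queue (front to back): [30, 8, 15, 24, 5, 24]


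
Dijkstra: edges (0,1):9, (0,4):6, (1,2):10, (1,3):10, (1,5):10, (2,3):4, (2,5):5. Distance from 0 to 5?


Dijkstra from 0:
Distances: {0: 0, 1: 9, 2: 19, 3: 19, 4: 6, 5: 19}
Shortest distance to 5 = 19, path = [0, 1, 5]


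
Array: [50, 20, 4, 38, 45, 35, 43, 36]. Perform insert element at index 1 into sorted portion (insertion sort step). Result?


After one pass: [20, 50, 4, 38, 45, 35, 43, 36]


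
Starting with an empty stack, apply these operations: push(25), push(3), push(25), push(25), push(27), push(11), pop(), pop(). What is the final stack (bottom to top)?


push(25) -> [25]
push(3) -> [25, 3]
push(25) -> [25, 3, 25]
push(25) -> [25, 3, 25, 25]
push(27) -> [25, 3, 25, 25, 27]
push(11) -> [25, 3, 25, 25, 27, 11]
pop() returns 11 -> [25, 3, 25, 25, 27]
pop() returns 27 -> [25, 3, 25, 25]
Final stack (bottom to top): [25, 3, 25, 25]


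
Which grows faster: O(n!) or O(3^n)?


exponential (base 3) grows slower than factorial
O(3^n) is asymptotically smaller; O(n!) grows faster


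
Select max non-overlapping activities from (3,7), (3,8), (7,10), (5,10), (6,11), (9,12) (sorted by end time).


Greedy: pick earliest-ending, then skip overlaps.
Selected (2 activities): [(3, 7), (7, 10)]


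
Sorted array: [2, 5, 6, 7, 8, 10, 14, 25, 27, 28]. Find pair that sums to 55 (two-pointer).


Two pointers: lo=0, hi=9
Found pair: (27, 28) summing to 55


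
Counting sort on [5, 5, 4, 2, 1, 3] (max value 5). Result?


Count array: [0, 1, 1, 1, 1, 2]
Reconstruct: [1, 2, 3, 4, 5, 5]


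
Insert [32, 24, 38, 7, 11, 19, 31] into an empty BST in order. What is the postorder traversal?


Root = 32; build tree by BST insertion.
Postorder traversal: [19, 11, 7, 31, 24, 38, 32]


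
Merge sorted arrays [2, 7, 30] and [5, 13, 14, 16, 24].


Compare heads, take smaller each step.
Merged: [2, 5, 7, 13, 14, 16, 24, 30]


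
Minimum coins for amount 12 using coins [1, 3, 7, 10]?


dp[0]=0; dp[i]=1+min(dp[i-c] for c in coins)
...dp[7]=1, dp[8]=2, dp[9]=3, dp[10]=1, dp[11]=2, dp[12]=3
Minimum coins for 12 = 3


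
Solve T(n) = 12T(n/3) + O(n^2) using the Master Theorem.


a=12, b=3, c=2. log_3(12)=2.262 > c=2. Case 1: O(n^log_b(a)) = O(n^2.262)
Complexity: O(n^2.262)


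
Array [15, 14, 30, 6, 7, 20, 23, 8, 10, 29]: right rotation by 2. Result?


Right rotate by 2: [10, 29, 15, 14, 30, 6, 7, 20, 23, 8]


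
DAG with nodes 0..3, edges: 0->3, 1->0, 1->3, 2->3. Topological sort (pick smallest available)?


Kahn's algorithm, process smallest node first
Order: [1, 0, 2, 3]


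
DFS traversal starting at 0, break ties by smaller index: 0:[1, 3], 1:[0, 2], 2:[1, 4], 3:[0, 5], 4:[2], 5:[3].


DFS stack-based: start with [0]
Visit order: [0, 1, 2, 4, 3, 5]


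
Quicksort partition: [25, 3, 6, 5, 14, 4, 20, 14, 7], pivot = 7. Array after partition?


Elements <= 7 go left of pivot.
Result: [3, 6, 5, 4, 7, 25, 20, 14, 14], pivot at index 4


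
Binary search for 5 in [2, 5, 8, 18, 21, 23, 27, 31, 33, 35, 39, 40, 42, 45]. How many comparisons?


Search for 5:
[0,13] mid=6 arr[6]=27
[0,5] mid=2 arr[2]=8
[0,1] mid=0 arr[0]=2
[1,1] mid=1 arr[1]=5
Total: 4 comparisons


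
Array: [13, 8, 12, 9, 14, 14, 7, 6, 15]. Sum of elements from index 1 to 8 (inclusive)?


Prefix sums: [0, 13, 21, 33, 42, 56, 70, 77, 83, 98]
Sum[1..8] = prefix[9] - prefix[1] = 98 - 13 = 85


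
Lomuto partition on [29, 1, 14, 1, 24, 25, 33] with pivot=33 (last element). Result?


Elements <= 33 go left of pivot.
Result: [29, 1, 14, 1, 24, 25, 33], pivot at index 6


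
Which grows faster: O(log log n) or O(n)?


double-logarithmic grows slower than linear
O(log log n) is asymptotically smaller; O(n) grows faster


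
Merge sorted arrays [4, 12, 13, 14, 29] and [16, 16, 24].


Compare heads, take smaller each step.
Merged: [4, 12, 13, 14, 16, 16, 24, 29]


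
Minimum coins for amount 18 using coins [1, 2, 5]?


dp[0]=0; dp[i]=1+min(dp[i-c] for c in coins)
...dp[13]=4, dp[14]=4, dp[15]=3, dp[16]=4, dp[17]=4, dp[18]=5
Minimum coins for 18 = 5


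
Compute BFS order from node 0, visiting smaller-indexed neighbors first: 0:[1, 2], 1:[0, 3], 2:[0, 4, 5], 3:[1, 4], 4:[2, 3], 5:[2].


BFS queue: start with [0]
Visit order: [0, 1, 2, 3, 4, 5]


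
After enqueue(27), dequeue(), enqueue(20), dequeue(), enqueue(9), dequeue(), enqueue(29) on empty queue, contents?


enqueue(27) -> [27]
dequeue() returns 27 -> []
enqueue(20) -> [20]
dequeue() returns 20 -> []
enqueue(9) -> [9]
dequeue() returns 9 -> []
enqueue(29) -> [29]
Final queue (front to back): [29]


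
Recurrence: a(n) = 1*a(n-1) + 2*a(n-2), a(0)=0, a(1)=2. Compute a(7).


Build bottom-up:
...a(5)=22, a(6)=42, a(7)=1*42+2*22=86


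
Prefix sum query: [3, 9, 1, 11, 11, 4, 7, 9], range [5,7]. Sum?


Prefix sums: [0, 3, 12, 13, 24, 35, 39, 46, 55]
Sum[5..7] = prefix[8] - prefix[5] = 55 - 35 = 20


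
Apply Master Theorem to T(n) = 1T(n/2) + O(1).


a=1, b=2, c=0. log_2(1)=0 = c=0. Case 2: O(n^c log n) = O(log n)
Complexity: O(log n)


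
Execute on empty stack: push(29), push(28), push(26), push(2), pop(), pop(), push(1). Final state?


push(29) -> [29]
push(28) -> [29, 28]
push(26) -> [29, 28, 26]
push(2) -> [29, 28, 26, 2]
pop() returns 2 -> [29, 28, 26]
pop() returns 26 -> [29, 28]
push(1) -> [29, 28, 1]
Final stack (bottom to top): [29, 28, 1]


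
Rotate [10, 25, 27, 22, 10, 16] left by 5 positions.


Left rotate by 5: [16, 10, 25, 27, 22, 10]


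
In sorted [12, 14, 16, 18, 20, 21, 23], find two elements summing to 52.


Two pointers: lo=0, hi=6
No pair sums to 52


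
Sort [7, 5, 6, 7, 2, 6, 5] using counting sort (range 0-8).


Count array: [0, 0, 1, 0, 0, 2, 2, 2, 0]
Reconstruct: [2, 5, 5, 6, 6, 7, 7]


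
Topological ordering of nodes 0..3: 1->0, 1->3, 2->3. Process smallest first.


Kahn's algorithm, process smallest node first
Order: [1, 0, 2, 3]


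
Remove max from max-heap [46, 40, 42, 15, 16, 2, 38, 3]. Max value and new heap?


Max = 46
Replace root with last, heapify down
Resulting heap: [42, 40, 38, 15, 16, 2, 3]


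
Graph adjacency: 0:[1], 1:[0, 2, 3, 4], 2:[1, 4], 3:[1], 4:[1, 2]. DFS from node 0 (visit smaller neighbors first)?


DFS stack-based: start with [0]
Visit order: [0, 1, 2, 4, 3]


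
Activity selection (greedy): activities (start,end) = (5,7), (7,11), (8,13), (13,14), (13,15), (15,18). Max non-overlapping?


Greedy: pick earliest-ending, then skip overlaps.
Selected (4 activities): [(5, 7), (7, 11), (13, 14), (15, 18)]


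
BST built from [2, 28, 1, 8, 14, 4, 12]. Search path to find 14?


BST root = 2
Search for 14: compare at each node
Path: [2, 28, 8, 14]


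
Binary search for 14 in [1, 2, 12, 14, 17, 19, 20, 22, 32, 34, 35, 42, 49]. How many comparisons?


Search for 14:
[0,12] mid=6 arr[6]=20
[0,5] mid=2 arr[2]=12
[3,5] mid=4 arr[4]=17
[3,3] mid=3 arr[3]=14
Total: 4 comparisons


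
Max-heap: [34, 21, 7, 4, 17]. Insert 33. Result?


Append 33: [34, 21, 7, 4, 17, 33]
Bubble up: swap idx 5(33) with idx 2(7)
Result: [34, 21, 33, 4, 17, 7]


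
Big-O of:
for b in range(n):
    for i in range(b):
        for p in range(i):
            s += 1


Per nesting level: O(n) * O(n) [triangular over b] * O(n) [triangular over i] = O(n^3)
Complexity: O(n^3)
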